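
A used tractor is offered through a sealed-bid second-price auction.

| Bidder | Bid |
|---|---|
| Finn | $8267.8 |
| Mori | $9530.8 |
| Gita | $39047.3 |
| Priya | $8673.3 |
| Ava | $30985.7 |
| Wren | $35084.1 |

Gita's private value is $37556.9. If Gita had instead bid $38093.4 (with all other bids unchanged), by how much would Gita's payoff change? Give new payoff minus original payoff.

The highest bid among the other bidders is $35084.1; Gita's bid doesn't change that.
Original bid $39047.3: Gita is highest, pays the top rival bid $35084.1; payoff $37556.9 − $35084.1 = $2472.8.
Alternative bid $38093.4: Gita is highest, pays the top rival bid $35084.1; payoff $37556.9 − $35084.1 = $2472.8.
Change in payoff = $2472.8 − ($2472.8) = $0.

$0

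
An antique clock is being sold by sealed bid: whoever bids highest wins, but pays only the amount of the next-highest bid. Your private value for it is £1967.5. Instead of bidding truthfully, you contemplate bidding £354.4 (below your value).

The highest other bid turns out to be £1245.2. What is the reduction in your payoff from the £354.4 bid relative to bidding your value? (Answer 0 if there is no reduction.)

Bidding your value £1967.5: you win (since £1967.5 > £1245.2) and pay £1245.2. Payoff £722.3.
Bidding £354.4: you lose. Payoff £0.
The competing bid £1245.2 lies between your shaded bid and your value, so underbidding forfeits an item you could have won at a profitable price.
Loss from deviating = £722.3 − (£0) = £722.3.

£722.3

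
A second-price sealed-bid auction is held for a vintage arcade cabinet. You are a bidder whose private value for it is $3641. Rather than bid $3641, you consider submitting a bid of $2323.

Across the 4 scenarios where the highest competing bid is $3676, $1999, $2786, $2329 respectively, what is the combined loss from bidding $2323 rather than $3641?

The deviation costs you only when the competing bid falls strictly between $2323 and $3641; elsewhere both bids give the same outcome.
$3676: outcomes coincide → loss $0.
$1999: outcomes coincide → loss $0.
$2786: truthful payoff $855, deviation payoff $0 → loss $855.
$2329: truthful payoff $1312, deviation payoff $0 → loss $1312.
Total loss = $855 + $1312 = $2167.

$2167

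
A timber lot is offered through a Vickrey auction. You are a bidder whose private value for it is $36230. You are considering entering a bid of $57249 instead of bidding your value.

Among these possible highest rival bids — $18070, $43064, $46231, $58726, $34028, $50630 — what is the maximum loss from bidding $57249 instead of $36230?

$14400

$18070: same outcome either way → loss $0.
$43064: truthful gives $0, deviation gives −$6834 → loss $6834.
$46231: truthful gives $0, deviation gives −$10001 → loss $10001.
$58726: same outcome either way → loss $0.
$34028: same outcome either way → loss $0.
$50630: truthful gives $0, deviation gives −$14400 → loss $14400.
Maximum loss: $14400.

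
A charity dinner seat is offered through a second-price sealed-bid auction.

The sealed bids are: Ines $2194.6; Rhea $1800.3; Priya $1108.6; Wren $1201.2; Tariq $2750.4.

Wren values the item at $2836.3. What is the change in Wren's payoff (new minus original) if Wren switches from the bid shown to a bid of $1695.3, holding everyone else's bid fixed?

The highest bid among the other bidders is $2750.4; Wren's bid doesn't change that.
Original bid $1201.2: Wren is not highest (top rival bid is $2750.4); payoff $0.
Alternative bid $1695.3: Wren is not highest (top rival bid is $2750.4); payoff $0.
Change in payoff = $0 − ($0) = $0.

$0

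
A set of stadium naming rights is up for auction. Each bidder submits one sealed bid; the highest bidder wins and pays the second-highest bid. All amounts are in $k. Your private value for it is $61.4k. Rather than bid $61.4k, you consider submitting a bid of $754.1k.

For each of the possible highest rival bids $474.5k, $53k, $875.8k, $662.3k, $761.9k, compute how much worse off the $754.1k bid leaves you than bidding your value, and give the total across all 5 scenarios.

$1014k

The deviation costs you only when the competing bid falls strictly between $61.4k and $754.1k; elsewhere both bids give the same outcome.
$474.5k: truthful payoff $0k, deviation payoff −$413.1k → loss $413.1k.
$53k: outcomes coincide → loss $0k.
$875.8k: outcomes coincide → loss $0k.
$662.3k: truthful payoff $0k, deviation payoff −$600.9k → loss $600.9k.
$761.9k: outcomes coincide → loss $0k.
Total loss = $413.1k + $600.9k = $1014k.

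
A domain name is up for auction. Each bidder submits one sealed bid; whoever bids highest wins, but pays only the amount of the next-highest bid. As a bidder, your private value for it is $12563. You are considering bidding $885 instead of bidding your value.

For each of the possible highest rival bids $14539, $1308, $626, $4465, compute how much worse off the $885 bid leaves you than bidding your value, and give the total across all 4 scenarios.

The deviation costs you only when the competing bid falls strictly between $885 and $12563; elsewhere both bids give the same outcome.
$14539: outcomes coincide → loss $0.
$1308: truthful payoff $11255, deviation payoff $0 → loss $11255.
$626: outcomes coincide → loss $0.
$4465: truthful payoff $8098, deviation payoff $0 → loss $8098.
Total loss = $11255 + $8098 = $19353.
Truthful bidding weakly dominates here: raising your bid can only win items priced above your value, and lowering it can only forfeit items priced below.

$19353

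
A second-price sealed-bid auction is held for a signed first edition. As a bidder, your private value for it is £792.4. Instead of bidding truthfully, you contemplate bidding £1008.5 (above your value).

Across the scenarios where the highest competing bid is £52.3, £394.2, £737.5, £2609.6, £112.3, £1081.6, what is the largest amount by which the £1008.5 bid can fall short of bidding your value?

£0

£52.3: same outcome either way → loss £0.
£394.2: same outcome either way → loss £0.
£737.5: same outcome either way → loss £0.
£2609.6: same outcome either way → loss £0.
£112.3: same outcome either way → loss £0.
£1081.6: same outcome either way → loss £0.
Maximum loss: £0.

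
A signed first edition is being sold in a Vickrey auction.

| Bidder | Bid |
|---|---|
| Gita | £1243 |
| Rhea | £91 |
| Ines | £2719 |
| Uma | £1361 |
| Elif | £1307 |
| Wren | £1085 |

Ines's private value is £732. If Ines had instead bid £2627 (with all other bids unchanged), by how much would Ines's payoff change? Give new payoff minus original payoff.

£0

The highest bid among the other bidders is £1361; Ines's bid doesn't change that.
Original bid £2719: Ines is highest, pays the top rival bid £1361; payoff £732 − £1361 = −£629.
Alternative bid £2627: Ines is highest, pays the top rival bid £1361; payoff £732 − £1361 = −£629.
Change in payoff = −£629 − (−£629) = £0.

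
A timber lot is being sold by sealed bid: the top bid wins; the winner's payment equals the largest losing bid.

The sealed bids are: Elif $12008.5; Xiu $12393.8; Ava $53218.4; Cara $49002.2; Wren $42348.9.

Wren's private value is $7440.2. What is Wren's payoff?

Highest bid: Ava at $53218.4, so Ava wins.
Second-highest bid: Cara at $49002.2 — that is the price the winner pays.
Wren did not win, so Wren pays nothing and receives nothing: payoff $0.

$0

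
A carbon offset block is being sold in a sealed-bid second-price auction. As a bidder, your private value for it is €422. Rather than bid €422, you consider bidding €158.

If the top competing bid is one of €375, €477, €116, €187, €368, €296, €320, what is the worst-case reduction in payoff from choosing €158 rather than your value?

€235

€375: truthful gives €47, deviation gives €0 → loss €47.
€477: same outcome either way → loss €0.
€116: same outcome either way → loss €0.
€187: truthful gives €235, deviation gives €0 → loss €235.
€368: truthful gives €54, deviation gives €0 → loss €54.
€296: truthful gives €126, deviation gives €0 → loss €126.
€320: truthful gives €102, deviation gives €0 → loss €102.
Maximum loss: €235.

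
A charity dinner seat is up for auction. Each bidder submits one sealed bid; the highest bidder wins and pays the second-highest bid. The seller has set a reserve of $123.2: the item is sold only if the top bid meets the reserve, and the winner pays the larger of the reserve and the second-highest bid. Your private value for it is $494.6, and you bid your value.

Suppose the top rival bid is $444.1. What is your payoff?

$50.5

Your bid $494.6 is the highest and exceeds the reserve.
Price = max(second-highest bid, reserve) = max($444.1, $123.2) = $444.1.
Payoff = $494.6 − $444.1 = $50.5.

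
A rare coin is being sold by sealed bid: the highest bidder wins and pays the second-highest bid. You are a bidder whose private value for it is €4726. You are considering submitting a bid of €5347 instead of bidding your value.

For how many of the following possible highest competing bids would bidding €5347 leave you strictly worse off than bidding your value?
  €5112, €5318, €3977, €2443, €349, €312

2

The deviation hurts exactly when the highest competing bid lies strictly between €4726 and €5347 — overbidding then wins at a price above your value.
€5112: inside the interval → strictly worse (loss €386).
€5318: inside the interval → strictly worse (loss €592).
€3977: below both → same outcome either way.
€2443: below both → same outcome either way.
€349: below both → same outcome either way.
€312: below both → same outcome either way.
Count: 2.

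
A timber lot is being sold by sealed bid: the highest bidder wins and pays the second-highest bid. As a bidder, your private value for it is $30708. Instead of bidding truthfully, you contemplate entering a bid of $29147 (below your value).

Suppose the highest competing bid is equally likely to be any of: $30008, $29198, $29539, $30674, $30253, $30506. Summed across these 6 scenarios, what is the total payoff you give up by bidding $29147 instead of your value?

The deviation costs you only when the competing bid falls strictly between $29147 and $30708; elsewhere both bids give the same outcome.
$30008: truthful payoff $700, deviation payoff $0 → loss $700.
$29198: truthful payoff $1510, deviation payoff $0 → loss $1510.
$29539: truthful payoff $1169, deviation payoff $0 → loss $1169.
$30674: truthful payoff $34, deviation payoff $0 → loss $34.
$30253: truthful payoff $455, deviation payoff $0 → loss $455.
$30506: truthful payoff $202, deviation payoff $0 → loss $202.
Total loss = $700 + $1510 + $1169 + $34 + $455 + $202 = $4070.
Because the price is fixed by the runner-up's bid, deviating from your value can only change a good outcome into a bad one — never the reverse.

$4070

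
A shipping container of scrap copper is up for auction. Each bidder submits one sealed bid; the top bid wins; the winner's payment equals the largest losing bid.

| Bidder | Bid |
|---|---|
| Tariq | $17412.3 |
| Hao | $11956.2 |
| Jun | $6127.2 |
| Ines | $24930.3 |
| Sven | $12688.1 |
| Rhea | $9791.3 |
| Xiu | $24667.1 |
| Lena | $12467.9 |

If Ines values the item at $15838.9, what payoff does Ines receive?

Highest bid: Ines at $24930.3, so Ines wins.
Second-highest bid: Xiu at $24667.1 — that is the price the winner pays.
Ines's payoff = value − price = $15838.9 − $24667.1 = −$8828.2.

−$8828.2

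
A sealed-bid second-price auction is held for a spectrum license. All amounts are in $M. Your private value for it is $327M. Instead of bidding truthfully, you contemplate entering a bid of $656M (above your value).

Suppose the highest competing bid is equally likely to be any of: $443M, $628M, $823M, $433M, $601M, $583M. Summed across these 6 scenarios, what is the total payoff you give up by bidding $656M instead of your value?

The deviation costs you only when the competing bid falls strictly between $327M and $656M; elsewhere both bids give the same outcome.
$443M: truthful payoff $0M, deviation payoff −$116M → loss $116M.
$628M: truthful payoff $0M, deviation payoff −$301M → loss $301M.
$823M: outcomes coincide → loss $0M.
$433M: truthful payoff $0M, deviation payoff −$106M → loss $106M.
$601M: truthful payoff $0M, deviation payoff −$274M → loss $274M.
$583M: truthful payoff $0M, deviation payoff −$256M → loss $256M.
Total loss = $116M + $301M + $106M + $274M + $256M = $1053M.

$1053M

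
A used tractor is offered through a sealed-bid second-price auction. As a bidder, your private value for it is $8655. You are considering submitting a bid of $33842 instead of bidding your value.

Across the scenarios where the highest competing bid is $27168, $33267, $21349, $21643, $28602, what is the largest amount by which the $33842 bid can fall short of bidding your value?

$27168: truthful gives $0, deviation gives −$18513 → loss $18513.
$33267: truthful gives $0, deviation gives −$24612 → loss $24612.
$21349: truthful gives $0, deviation gives −$12694 → loss $12694.
$21643: truthful gives $0, deviation gives −$12988 → loss $12988.
$28602: truthful gives $0, deviation gives −$19947 → loss $19947.
Maximum loss: $24612.

$24612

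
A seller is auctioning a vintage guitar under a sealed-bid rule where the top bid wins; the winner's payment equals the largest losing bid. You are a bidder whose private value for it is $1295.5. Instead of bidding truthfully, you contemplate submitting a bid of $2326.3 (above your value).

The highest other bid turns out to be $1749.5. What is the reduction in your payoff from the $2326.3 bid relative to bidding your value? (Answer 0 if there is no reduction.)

$454

Bidding your value $1295.5: you lose (since $1295.5 < $1749.5). Payoff $0.
Bidding $2326.3: you win and pay $1749.5. Payoff $1295.5 − $1749.5 = −$454.
The competing bid $1749.5 lies between your value and your inflated bid, so overbidding wins an item priced above your value.
Loss from deviating = $0 − (−$454) = $454.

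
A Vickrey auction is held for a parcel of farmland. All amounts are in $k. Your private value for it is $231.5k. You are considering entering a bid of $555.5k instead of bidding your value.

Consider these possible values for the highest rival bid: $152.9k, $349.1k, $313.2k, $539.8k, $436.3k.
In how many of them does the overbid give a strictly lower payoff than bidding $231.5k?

4

The deviation hurts exactly when the highest competing bid lies strictly between $231.5k and $555.5k — overbidding then wins at a price above your value.
$152.9k: below both → same outcome either way.
$349.1k: inside the interval → strictly worse (loss $117.6k).
$313.2k: inside the interval → strictly worse (loss $81.7k).
$539.8k: inside the interval → strictly worse (loss $308.3k).
$436.3k: inside the interval → strictly worse (loss $204.8k).
Count: 4.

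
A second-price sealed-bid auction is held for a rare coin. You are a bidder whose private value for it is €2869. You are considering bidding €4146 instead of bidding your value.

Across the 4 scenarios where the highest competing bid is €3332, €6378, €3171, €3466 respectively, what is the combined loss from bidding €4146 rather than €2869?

€1362

The deviation costs you only when the competing bid falls strictly between €2869 and €4146; elsewhere both bids give the same outcome.
€3332: truthful payoff €0, deviation payoff −€463 → loss €463.
€6378: outcomes coincide → loss €0.
€3171: truthful payoff €0, deviation payoff −€302 → loss €302.
€3466: truthful payoff €0, deviation payoff −€597 → loss €597.
Total loss = €463 + €302 + €597 = €1362.
Because the price is fixed by the runner-up's bid, deviating from your value can only change a good outcome into a bad one — never the reverse.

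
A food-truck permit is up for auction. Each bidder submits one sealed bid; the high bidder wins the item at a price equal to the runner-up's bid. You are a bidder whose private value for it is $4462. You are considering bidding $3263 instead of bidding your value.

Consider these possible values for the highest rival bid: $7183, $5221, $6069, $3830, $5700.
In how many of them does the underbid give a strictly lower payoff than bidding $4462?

1

The deviation hurts exactly when the highest competing bid lies strictly between $3263 and $4462 — underbidding then forfeits a profitable win.
$7183: above both → same outcome either way.
$5221: above both → same outcome either way.
$6069: above both → same outcome either way.
$3830: inside the interval → strictly worse (loss $632).
$5700: above both → same outcome either way.
Count: 1.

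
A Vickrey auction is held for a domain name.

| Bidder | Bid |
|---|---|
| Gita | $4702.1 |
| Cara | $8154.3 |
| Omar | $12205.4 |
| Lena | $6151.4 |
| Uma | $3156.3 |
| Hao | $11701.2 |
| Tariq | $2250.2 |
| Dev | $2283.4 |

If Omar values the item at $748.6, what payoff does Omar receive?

−$10952.6

Highest bid: Omar at $12205.4, so Omar wins.
Second-highest bid: Hao at $11701.2 — that is the price the winner pays.
Omar's payoff = value − price = $748.6 − $11701.2 = −$10952.6.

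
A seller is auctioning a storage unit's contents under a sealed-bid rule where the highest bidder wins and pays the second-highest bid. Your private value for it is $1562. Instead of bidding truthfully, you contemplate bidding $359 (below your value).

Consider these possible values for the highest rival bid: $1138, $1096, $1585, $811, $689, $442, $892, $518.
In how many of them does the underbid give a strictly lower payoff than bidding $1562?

7

The deviation hurts exactly when the highest competing bid lies strictly between $359 and $1562 — underbidding then forfeits a profitable win.
$1138: inside the interval → strictly worse (loss $424).
$1096: inside the interval → strictly worse (loss $466).
$1585: above both → same outcome either way.
$811: inside the interval → strictly worse (loss $751).
$689: inside the interval → strictly worse (loss $873).
$442: inside the interval → strictly worse (loss $1120).
$892: inside the interval → strictly worse (loss $670).
$518: inside the interval → strictly worse (loss $1044).
Count: 7.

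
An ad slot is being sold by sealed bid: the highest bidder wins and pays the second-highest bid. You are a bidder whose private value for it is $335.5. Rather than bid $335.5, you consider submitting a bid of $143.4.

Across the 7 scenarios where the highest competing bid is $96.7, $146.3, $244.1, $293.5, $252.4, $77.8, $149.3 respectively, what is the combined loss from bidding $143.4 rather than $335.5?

$591.9

The deviation costs you only when the competing bid falls strictly between $143.4 and $335.5; elsewhere both bids give the same outcome.
$96.7: outcomes coincide → loss $0.
$146.3: truthful payoff $189.2, deviation payoff $0 → loss $189.2.
$244.1: truthful payoff $91.4, deviation payoff $0 → loss $91.4.
$293.5: truthful payoff $42, deviation payoff $0 → loss $42.
$252.4: truthful payoff $83.1, deviation payoff $0 → loss $83.1.
$77.8: outcomes coincide → loss $0.
$149.3: truthful payoff $186.2, deviation payoff $0 → loss $186.2.
Total loss = $189.2 + $91.4 + $42 + $83.1 + $186.2 = $591.9.
In a second-price auction your bid sets only whether you win, not what you pay, so bidding your true value is weakly dominant.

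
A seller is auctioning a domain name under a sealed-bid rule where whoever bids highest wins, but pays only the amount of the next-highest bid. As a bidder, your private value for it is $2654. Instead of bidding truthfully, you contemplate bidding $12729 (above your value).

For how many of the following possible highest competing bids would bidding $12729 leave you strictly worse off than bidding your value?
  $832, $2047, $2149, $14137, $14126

0

The deviation hurts exactly when the highest competing bid lies strictly between $2654 and $12729 — overbidding then wins at a price above your value.
$832: below both → same outcome either way.
$2047: below both → same outcome either way.
$2149: below both → same outcome either way.
$14137: above both → same outcome either way.
$14126: above both → same outcome either way.
Count: 0.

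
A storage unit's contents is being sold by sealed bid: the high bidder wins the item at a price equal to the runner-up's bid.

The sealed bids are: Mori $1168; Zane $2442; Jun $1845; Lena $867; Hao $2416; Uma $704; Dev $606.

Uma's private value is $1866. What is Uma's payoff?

Highest bid: Zane at $2442, so Zane wins.
Second-highest bid: Hao at $2416 — that is the price the winner pays.
Uma did not win, so Uma pays nothing and receives nothing: payoff $0.

$0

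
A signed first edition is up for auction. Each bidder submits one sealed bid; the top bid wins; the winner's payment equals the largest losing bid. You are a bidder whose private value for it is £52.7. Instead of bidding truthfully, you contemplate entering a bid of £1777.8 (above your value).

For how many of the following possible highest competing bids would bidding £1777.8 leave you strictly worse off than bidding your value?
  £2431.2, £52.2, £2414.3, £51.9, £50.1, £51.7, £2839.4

The deviation hurts exactly when the highest competing bid lies strictly between £52.7 and £1777.8 — overbidding then wins at a price above your value.
£2431.2: above both → same outcome either way.
£52.2: below both → same outcome either way.
£2414.3: above both → same outcome either way.
£51.9: below both → same outcome either way.
£50.1: below both → same outcome either way.
£51.7: below both → same outcome either way.
£2839.4: above both → same outcome either way.
Count: 0.

0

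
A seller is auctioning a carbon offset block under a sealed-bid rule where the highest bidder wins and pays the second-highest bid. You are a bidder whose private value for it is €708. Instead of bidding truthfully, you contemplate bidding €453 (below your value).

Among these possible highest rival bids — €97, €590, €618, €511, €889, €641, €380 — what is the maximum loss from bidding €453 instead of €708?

€97: same outcome either way → loss €0.
€590: truthful gives €118, deviation gives €0 → loss €118.
€618: truthful gives €90, deviation gives €0 → loss €90.
€511: truthful gives €197, deviation gives €0 → loss €197.
€889: same outcome either way → loss €0.
€641: truthful gives €67, deviation gives €0 → loss €67.
€380: same outcome either way → loss €0.
Maximum loss: €197.

€197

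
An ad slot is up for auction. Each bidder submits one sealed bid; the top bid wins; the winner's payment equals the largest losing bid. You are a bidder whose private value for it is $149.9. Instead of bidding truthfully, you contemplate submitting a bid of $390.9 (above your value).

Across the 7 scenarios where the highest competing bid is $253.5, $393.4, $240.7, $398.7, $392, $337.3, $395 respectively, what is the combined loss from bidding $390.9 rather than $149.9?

The deviation costs you only when the competing bid falls strictly between $149.9 and $390.9; elsewhere both bids give the same outcome.
$253.5: truthful payoff $0, deviation payoff −$103.6 → loss $103.6.
$393.4: outcomes coincide → loss $0.
$240.7: truthful payoff $0, deviation payoff −$90.8 → loss $90.8.
$398.7: outcomes coincide → loss $0.
$392: outcomes coincide → loss $0.
$337.3: truthful payoff $0, deviation payoff −$187.4 → loss $187.4.
$395: outcomes coincide → loss $0.
Total loss = $103.6 + $90.8 + $187.4 = $381.8.

$381.8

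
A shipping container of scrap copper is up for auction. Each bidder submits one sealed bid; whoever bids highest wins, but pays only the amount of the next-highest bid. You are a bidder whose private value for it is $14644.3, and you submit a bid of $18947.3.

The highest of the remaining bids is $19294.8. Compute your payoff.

Your bid $18947.3 is below the highest competing bid $19294.8, so you lose.
A losing bidder pays nothing and receives nothing: payoff = $0.

$0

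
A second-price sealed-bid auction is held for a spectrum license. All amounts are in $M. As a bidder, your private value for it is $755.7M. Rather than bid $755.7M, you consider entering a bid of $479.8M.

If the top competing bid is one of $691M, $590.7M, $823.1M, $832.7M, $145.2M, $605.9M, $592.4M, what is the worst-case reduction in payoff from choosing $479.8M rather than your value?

$165M

$691M: truthful gives $64.7M, deviation gives $0M → loss $64.7M.
$590.7M: truthful gives $165M, deviation gives $0M → loss $165M.
$823.1M: same outcome either way → loss $0M.
$832.7M: same outcome either way → loss $0M.
$145.2M: same outcome either way → loss $0M.
$605.9M: truthful gives $149.8M, deviation gives $0M → loss $149.8M.
$592.4M: truthful gives $163.3M, deviation gives $0M → loss $163.3M.
Maximum loss: $165M.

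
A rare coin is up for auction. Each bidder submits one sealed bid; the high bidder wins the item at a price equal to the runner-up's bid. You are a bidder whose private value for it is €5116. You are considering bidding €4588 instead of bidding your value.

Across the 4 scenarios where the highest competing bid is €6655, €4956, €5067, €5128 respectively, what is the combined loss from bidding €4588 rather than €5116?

€209

The deviation costs you only when the competing bid falls strictly between €4588 and €5116; elsewhere both bids give the same outcome.
€6655: outcomes coincide → loss €0.
€4956: truthful payoff €160, deviation payoff €0 → loss €160.
€5067: truthful payoff €49, deviation payoff €0 → loss €49.
€5128: outcomes coincide → loss €0.
Total loss = €160 + €49 = €209.
Because the price is fixed by the runner-up's bid, deviating from your value can only change a good outcome into a bad one — never the reverse.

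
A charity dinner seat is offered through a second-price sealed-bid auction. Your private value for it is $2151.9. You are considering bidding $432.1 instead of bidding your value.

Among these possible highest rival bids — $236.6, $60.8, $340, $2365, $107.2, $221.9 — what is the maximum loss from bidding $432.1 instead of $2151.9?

$0

$236.6: same outcome either way → loss $0.
$60.8: same outcome either way → loss $0.
$340: same outcome either way → loss $0.
$2365: same outcome either way → loss $0.
$107.2: same outcome either way → loss $0.
$221.9: same outcome either way → loss $0.
Maximum loss: $0.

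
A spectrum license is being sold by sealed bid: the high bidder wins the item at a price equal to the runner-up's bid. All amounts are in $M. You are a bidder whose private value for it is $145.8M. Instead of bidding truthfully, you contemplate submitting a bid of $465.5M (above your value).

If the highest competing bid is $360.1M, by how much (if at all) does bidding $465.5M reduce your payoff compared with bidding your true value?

$214.3M

Bidding your value $145.8M: you lose (since $145.8M < $360.1M). Payoff $0M.
Bidding $465.5M: you win and pay $360.1M. Payoff $145.8M − $360.1M = −$214.3M.
The competing bid $360.1M lies between your value and your inflated bid, so overbidding wins an item priced above your value.
Loss from deviating = $0M − (−$214.3M) = $214.3M.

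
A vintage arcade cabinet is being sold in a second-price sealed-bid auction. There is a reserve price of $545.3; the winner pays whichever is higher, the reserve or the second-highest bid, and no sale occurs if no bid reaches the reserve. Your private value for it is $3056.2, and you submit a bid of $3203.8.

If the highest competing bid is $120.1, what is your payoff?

$2510.9

Your bid $3203.8 is the highest and exceeds the reserve.
Price = max(second-highest bid, reserve) = max($120.1, $545.3) = $545.3.
Payoff = $3056.2 − $545.3 = $2510.9.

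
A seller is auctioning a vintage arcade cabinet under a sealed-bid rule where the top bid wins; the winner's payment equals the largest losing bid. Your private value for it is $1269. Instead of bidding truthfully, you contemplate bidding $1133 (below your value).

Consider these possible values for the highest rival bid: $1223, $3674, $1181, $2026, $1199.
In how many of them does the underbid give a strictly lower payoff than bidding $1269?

The deviation hurts exactly when the highest competing bid lies strictly between $1133 and $1269 — underbidding then forfeits a profitable win.
$1223: inside the interval → strictly worse (loss $46).
$3674: above both → same outcome either way.
$1181: inside the interval → strictly worse (loss $88).
$2026: above both → same outcome either way.
$1199: inside the interval → strictly worse (loss $70).
Count: 3.

3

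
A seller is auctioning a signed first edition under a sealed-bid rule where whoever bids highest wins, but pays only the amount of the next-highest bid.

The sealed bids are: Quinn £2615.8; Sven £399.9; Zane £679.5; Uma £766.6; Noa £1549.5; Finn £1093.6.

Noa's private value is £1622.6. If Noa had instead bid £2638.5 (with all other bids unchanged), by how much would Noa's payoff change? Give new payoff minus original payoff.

The highest bid among the other bidders is £2615.8; Noa's bid doesn't change that.
Original bid £1549.5: Noa is not highest (top rival bid is £2615.8); payoff £0.
Alternative bid £2638.5: Noa is highest, pays the top rival bid £2615.8; payoff £1622.6 − £2615.8 = −£993.2.
Change in payoff = −£993.2 − (£0) = −£993.2.

−£993.2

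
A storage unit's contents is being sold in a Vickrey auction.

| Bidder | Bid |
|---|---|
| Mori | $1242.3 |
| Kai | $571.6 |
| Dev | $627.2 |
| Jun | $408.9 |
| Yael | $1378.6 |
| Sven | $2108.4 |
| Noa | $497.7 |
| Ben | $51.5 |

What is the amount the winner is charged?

$1378.6

Highest bid: Sven at $2108.4, so Sven wins.
Second-highest bid: Yael at $1378.6 — that is the price the winner pays.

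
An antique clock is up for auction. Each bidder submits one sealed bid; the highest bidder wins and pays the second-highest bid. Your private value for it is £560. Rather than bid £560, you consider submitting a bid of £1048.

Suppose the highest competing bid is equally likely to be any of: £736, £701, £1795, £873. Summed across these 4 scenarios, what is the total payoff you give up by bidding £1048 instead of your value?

£630

The deviation costs you only when the competing bid falls strictly between £560 and £1048; elsewhere both bids give the same outcome.
£736: truthful payoff £0, deviation payoff −£176 → loss £176.
£701: truthful payoff £0, deviation payoff −£141 → loss £141.
£1795: outcomes coincide → loss £0.
£873: truthful payoff £0, deviation payoff −£313 → loss £313.
Total loss = £176 + £141 + £313 = £630.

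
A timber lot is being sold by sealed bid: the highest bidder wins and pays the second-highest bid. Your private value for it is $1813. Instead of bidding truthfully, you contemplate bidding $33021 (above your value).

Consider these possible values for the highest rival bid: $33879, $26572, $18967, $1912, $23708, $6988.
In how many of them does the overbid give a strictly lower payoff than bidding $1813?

5

The deviation hurts exactly when the highest competing bid lies strictly between $1813 and $33021 — overbidding then wins at a price above your value.
$33879: above both → same outcome either way.
$26572: inside the interval → strictly worse (loss $24759).
$18967: inside the interval → strictly worse (loss $17154).
$1912: inside the interval → strictly worse (loss $99).
$23708: inside the interval → strictly worse (loss $21895).
$6988: inside the interval → strictly worse (loss $5175).
Count: 5.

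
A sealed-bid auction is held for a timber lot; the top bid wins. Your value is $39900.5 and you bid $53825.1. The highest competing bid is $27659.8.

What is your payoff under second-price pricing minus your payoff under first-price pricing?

You have the highest bid, so you win under either rule.
Second-price: pay $27659.8 → payoff $12240.7.
First-price: pay your own bid $53825.1 → payoff −$13924.6.
Difference = $12240.7 − (−$13924.6) = $26165.3.

$26165.3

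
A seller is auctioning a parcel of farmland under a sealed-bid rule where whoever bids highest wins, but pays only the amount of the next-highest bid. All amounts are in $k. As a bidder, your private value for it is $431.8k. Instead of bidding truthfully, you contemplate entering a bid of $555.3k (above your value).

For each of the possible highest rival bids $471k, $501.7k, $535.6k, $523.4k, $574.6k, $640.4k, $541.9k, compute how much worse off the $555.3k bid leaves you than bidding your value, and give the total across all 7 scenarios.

The deviation costs you only when the competing bid falls strictly between $431.8k and $555.3k; elsewhere both bids give the same outcome.
$471k: truthful payoff $0k, deviation payoff −$39.2k → loss $39.2k.
$501.7k: truthful payoff $0k, deviation payoff −$69.9k → loss $69.9k.
$535.6k: truthful payoff $0k, deviation payoff −$103.8k → loss $103.8k.
$523.4k: truthful payoff $0k, deviation payoff −$91.6k → loss $91.6k.
$574.6k: outcomes coincide → loss $0k.
$640.4k: outcomes coincide → loss $0k.
$541.9k: truthful payoff $0k, deviation payoff −$110.1k → loss $110.1k.
Total loss = $39.2k + $69.9k + $103.8k + $91.6k + $110.1k = $414.6k.
In a second-price auction your bid sets only whether you win, not what you pay, so bidding your true value is weakly dominant.

$414.6k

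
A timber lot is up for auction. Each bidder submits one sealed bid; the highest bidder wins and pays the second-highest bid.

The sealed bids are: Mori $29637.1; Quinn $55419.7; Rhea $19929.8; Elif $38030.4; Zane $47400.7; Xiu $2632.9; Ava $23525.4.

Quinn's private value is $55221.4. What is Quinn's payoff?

$7820.7

Highest bid: Quinn at $55419.7, so Quinn wins.
Second-highest bid: Zane at $47400.7 — that is the price the winner pays.
Quinn's payoff = value − price = $55221.4 − $47400.7 = $7820.7.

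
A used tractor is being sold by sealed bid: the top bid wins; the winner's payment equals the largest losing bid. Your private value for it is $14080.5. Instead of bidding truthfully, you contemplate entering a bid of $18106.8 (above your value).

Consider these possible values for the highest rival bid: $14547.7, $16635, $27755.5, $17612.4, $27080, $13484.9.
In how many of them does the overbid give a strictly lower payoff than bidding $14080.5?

3

The deviation hurts exactly when the highest competing bid lies strictly between $14080.5 and $18106.8 — overbidding then wins at a price above your value.
$14547.7: inside the interval → strictly worse (loss $467.2).
$16635: inside the interval → strictly worse (loss $2554.5).
$27755.5: above both → same outcome either way.
$17612.4: inside the interval → strictly worse (loss $3531.9).
$27080: above both → same outcome either way.
$13484.9: below both → same outcome either way.
Count: 3.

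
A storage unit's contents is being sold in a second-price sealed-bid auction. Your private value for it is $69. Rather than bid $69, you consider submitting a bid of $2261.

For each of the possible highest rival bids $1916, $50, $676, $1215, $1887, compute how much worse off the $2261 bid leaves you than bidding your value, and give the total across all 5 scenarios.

$5418

The deviation costs you only when the competing bid falls strictly between $69 and $2261; elsewhere both bids give the same outcome.
$1916: truthful payoff $0, deviation payoff −$1847 → loss $1847.
$50: outcomes coincide → loss $0.
$676: truthful payoff $0, deviation payoff −$607 → loss $607.
$1215: truthful payoff $0, deviation payoff −$1146 → loss $1146.
$1887: truthful payoff $0, deviation payoff −$1818 → loss $1818.
Total loss = $1847 + $607 + $1146 + $1818 = $5418.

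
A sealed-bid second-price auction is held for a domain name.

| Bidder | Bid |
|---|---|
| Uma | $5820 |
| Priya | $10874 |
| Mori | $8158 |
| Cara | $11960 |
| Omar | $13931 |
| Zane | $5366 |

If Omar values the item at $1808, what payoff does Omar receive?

Highest bid: Omar at $13931, so Omar wins.
Second-highest bid: Cara at $11960 — that is the price the winner pays.
Omar's payoff = value − price = $1808 − $11960 = −$10152.

−$10152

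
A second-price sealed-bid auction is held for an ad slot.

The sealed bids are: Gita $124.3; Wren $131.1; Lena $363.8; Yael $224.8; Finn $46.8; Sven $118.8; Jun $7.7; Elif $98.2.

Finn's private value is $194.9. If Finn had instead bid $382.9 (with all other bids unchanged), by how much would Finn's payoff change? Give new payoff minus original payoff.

The highest bid among the other bidders is $363.8; Finn's bid doesn't change that.
Original bid $46.8: Finn is not highest (top rival bid is $363.8); payoff $0.
Alternative bid $382.9: Finn is highest, pays the top rival bid $363.8; payoff $194.9 − $363.8 = −$168.9.
Change in payoff = −$168.9 − ($0) = −$168.9.

−$168.9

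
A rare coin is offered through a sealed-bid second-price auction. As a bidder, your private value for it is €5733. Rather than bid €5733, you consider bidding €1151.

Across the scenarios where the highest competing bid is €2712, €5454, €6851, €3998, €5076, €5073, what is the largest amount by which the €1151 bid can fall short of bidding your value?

€3021

€2712: truthful gives €3021, deviation gives €0 → loss €3021.
€5454: truthful gives €279, deviation gives €0 → loss €279.
€6851: same outcome either way → loss €0.
€3998: truthful gives €1735, deviation gives €0 → loss €1735.
€5076: truthful gives €657, deviation gives €0 → loss €657.
€5073: truthful gives €660, deviation gives €0 → loss €660.
Maximum loss: €3021.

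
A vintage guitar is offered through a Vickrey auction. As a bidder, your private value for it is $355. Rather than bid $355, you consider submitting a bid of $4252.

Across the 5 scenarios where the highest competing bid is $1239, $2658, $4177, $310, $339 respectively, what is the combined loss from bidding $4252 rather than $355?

$7009

The deviation costs you only when the competing bid falls strictly between $355 and $4252; elsewhere both bids give the same outcome.
$1239: truthful payoff $0, deviation payoff −$884 → loss $884.
$2658: truthful payoff $0, deviation payoff −$2303 → loss $2303.
$4177: truthful payoff $0, deviation payoff −$3822 → loss $3822.
$310: outcomes coincide → loss $0.
$339: outcomes coincide → loss $0.
Total loss = $884 + $2303 + $3822 = $7009.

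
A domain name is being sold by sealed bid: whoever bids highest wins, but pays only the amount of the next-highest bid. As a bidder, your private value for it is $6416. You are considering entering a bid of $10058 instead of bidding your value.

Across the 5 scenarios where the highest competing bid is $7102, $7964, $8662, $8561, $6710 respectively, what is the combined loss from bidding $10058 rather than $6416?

The deviation costs you only when the competing bid falls strictly between $6416 and $10058; elsewhere both bids give the same outcome.
$7102: truthful payoff $0, deviation payoff −$686 → loss $686.
$7964: truthful payoff $0, deviation payoff −$1548 → loss $1548.
$8662: truthful payoff $0, deviation payoff −$2246 → loss $2246.
$8561: truthful payoff $0, deviation payoff −$2145 → loss $2145.
$6710: truthful payoff $0, deviation payoff −$294 → loss $294.
Total loss = $686 + $1548 + $2246 + $2145 + $294 = $6919.

$6919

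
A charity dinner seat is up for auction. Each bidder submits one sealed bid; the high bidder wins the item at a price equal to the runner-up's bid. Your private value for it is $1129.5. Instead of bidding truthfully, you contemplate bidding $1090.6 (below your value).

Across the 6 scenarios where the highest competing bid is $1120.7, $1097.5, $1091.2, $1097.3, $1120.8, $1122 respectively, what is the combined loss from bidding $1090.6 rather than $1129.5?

The deviation costs you only when the competing bid falls strictly between $1090.6 and $1129.5; elsewhere both bids give the same outcome.
$1120.7: truthful payoff $8.8, deviation payoff $0 → loss $8.8.
$1097.5: truthful payoff $32, deviation payoff $0 → loss $32.
$1091.2: truthful payoff $38.3, deviation payoff $0 → loss $38.3.
$1097.3: truthful payoff $32.2, deviation payoff $0 → loss $32.2.
$1120.8: truthful payoff $8.7, deviation payoff $0 → loss $8.7.
$1122: truthful payoff $7.5, deviation payoff $0 → loss $7.5.
Total loss = $8.8 + $32 + $38.3 + $32.2 + $8.7 + $7.5 = $127.5.

$127.5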